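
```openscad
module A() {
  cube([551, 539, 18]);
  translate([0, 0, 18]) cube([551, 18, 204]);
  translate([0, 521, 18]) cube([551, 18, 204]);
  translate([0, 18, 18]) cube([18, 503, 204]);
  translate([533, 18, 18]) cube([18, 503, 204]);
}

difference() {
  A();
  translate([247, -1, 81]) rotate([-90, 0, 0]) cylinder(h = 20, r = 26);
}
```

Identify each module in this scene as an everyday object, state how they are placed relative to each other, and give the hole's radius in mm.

The subtracted cylinder has r = 26 mm.

A is an open box. The open box has a circular hole through its front wall. The hole's radius is 26 mm.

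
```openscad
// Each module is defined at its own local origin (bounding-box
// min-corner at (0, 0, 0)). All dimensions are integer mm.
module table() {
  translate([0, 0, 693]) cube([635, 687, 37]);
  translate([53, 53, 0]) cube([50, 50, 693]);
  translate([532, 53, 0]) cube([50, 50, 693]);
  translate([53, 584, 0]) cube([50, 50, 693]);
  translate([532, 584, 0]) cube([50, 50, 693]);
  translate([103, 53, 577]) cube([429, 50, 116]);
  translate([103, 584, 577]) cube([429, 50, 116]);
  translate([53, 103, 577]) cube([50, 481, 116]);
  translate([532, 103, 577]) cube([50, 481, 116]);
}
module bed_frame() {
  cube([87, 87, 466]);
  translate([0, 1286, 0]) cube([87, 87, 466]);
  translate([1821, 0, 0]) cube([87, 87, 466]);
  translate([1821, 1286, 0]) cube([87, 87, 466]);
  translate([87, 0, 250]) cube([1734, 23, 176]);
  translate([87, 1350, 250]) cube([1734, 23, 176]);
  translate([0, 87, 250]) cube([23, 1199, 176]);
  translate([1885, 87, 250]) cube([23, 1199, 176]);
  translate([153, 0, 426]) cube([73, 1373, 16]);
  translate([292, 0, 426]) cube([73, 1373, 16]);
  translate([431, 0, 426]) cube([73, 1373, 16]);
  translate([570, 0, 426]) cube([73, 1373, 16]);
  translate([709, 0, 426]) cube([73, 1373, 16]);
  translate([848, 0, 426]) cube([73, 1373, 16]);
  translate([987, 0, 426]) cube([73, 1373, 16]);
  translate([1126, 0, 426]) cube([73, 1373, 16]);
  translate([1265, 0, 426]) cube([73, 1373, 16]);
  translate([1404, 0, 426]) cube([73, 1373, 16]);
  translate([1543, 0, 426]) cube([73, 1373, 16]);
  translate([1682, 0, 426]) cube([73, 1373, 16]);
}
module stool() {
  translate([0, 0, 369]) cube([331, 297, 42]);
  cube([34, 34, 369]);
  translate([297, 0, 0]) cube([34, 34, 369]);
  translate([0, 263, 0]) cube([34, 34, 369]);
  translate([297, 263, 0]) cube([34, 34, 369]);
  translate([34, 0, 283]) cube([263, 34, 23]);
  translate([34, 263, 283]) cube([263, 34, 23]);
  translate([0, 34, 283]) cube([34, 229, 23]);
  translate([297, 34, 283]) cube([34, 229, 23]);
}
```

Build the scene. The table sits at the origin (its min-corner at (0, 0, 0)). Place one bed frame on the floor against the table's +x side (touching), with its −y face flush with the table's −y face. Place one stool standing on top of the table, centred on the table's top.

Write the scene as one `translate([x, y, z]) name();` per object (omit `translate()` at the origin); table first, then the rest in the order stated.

table();
translate([635, 0, 0]) bed_frame();
translate([152, 195, 730]) stool();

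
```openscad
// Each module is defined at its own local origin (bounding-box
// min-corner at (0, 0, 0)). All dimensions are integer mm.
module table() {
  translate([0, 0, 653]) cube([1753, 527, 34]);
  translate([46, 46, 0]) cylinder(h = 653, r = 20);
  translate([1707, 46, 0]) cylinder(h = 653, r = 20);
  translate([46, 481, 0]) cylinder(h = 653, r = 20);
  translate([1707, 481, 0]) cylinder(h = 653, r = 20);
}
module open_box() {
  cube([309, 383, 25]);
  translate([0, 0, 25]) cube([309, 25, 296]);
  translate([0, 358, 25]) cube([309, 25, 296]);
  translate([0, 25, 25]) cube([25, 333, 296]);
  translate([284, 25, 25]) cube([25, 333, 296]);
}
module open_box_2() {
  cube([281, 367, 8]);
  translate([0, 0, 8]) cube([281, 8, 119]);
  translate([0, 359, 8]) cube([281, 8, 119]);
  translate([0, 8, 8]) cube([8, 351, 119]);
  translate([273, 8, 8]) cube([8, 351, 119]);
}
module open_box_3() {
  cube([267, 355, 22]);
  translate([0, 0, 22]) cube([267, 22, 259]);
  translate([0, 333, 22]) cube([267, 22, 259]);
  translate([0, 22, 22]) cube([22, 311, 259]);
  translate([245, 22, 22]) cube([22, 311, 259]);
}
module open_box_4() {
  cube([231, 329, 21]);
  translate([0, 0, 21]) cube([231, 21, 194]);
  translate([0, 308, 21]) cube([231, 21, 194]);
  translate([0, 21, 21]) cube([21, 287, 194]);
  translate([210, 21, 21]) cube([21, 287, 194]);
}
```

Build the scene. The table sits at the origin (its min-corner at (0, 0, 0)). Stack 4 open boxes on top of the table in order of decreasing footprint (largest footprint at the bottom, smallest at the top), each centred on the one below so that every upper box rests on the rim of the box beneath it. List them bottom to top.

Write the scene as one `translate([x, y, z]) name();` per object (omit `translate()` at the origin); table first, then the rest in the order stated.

table();
translate([722, 72, 687]) open_box();
translate([736, 80, 1008]) open_box_2();
translate([743, 86, 1135]) open_box_3();
translate([761, 99, 1416]) open_box_4();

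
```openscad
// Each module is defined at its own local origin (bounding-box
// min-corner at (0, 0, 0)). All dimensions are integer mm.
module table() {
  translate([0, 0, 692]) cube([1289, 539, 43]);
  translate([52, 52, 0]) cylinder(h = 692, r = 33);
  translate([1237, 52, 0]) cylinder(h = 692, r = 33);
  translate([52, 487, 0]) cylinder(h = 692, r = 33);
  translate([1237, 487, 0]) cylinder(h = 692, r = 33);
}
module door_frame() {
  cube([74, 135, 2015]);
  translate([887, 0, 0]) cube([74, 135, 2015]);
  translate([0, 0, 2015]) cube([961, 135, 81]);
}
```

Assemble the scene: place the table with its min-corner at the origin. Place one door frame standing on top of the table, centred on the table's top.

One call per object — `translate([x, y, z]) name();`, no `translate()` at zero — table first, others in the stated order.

table();
translate([164, 202, 735]) door_frame();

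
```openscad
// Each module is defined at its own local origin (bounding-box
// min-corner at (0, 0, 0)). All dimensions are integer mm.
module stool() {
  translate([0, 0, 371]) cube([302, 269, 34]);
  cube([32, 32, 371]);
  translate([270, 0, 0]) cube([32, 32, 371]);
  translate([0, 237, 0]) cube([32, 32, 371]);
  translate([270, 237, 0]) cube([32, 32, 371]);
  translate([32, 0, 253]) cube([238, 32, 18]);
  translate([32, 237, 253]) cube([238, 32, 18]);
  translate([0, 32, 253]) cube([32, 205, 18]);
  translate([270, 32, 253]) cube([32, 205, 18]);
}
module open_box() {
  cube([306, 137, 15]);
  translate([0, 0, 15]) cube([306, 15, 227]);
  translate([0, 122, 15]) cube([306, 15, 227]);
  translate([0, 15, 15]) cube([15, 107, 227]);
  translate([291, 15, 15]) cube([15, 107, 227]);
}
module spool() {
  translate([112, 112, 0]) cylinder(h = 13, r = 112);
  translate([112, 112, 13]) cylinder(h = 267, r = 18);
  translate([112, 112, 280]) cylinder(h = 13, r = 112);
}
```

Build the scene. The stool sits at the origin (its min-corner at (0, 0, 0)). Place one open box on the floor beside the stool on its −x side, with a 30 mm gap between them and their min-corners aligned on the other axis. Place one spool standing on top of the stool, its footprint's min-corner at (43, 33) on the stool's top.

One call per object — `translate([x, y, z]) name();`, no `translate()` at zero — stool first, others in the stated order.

stool();
translate([-336, 0, 0]) open_box();
translate([43, 33, 405]) spool();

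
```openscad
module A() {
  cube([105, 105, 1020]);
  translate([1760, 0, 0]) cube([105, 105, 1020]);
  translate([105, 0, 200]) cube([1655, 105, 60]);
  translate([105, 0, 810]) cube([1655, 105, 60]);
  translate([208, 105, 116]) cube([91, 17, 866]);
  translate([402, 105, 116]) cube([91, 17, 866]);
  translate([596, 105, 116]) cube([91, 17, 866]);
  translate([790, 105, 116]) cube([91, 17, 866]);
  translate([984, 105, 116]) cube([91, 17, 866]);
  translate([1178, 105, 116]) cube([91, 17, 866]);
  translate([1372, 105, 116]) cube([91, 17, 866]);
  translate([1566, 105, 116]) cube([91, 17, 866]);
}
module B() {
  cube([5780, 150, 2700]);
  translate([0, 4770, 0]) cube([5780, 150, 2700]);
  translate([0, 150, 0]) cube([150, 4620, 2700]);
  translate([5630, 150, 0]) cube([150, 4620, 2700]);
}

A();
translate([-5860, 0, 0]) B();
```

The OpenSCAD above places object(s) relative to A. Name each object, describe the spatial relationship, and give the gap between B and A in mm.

The house frame's nearest face is 80 mm from the fence section's −x face.

A is a fence section. B is a house frame. The house frame is on the floor beside the fence section on its −x side. The gap between the house frame and the fence section is 80 mm.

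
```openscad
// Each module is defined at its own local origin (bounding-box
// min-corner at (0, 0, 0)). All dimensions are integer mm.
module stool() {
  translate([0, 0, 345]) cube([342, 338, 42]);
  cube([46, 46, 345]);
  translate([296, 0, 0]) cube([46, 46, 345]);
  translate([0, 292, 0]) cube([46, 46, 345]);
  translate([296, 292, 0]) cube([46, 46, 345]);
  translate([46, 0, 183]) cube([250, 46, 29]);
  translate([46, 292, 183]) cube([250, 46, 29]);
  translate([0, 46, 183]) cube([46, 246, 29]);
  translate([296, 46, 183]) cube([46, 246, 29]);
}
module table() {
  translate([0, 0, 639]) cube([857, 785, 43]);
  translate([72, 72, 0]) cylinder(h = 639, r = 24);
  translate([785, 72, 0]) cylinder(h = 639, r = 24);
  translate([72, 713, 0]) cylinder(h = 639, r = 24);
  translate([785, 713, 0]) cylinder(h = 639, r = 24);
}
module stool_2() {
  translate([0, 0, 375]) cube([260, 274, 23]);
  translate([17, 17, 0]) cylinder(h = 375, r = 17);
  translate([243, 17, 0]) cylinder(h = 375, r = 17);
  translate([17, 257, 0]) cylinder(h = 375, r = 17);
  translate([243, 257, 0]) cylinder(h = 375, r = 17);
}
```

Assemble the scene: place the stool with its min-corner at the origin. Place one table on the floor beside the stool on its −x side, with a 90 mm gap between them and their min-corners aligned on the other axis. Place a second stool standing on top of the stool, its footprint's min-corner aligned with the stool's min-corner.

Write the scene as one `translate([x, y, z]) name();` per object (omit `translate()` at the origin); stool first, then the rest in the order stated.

stool();
translate([-947, 0, 0]) table();
translate([0, 0, 387]) stool_2();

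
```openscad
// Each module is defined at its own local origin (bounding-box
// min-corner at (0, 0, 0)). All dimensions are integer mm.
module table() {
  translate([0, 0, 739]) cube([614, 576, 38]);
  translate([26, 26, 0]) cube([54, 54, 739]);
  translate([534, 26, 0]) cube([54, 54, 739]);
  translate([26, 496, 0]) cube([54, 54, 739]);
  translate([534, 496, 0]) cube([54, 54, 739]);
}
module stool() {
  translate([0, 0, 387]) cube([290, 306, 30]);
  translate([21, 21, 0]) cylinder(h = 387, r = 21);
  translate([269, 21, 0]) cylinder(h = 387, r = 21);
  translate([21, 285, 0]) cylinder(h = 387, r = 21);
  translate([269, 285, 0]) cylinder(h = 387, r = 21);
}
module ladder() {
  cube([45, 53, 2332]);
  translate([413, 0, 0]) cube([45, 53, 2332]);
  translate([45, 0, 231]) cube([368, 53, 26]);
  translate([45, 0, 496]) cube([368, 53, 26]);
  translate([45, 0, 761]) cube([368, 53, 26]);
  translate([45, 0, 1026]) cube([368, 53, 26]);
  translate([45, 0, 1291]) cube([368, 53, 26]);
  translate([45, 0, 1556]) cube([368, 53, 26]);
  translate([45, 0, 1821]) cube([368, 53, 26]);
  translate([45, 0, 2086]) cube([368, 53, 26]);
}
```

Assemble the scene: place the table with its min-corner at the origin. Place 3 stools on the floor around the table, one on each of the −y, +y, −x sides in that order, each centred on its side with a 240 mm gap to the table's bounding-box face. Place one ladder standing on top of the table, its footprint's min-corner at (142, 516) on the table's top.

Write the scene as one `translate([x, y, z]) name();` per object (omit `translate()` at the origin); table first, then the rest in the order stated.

table();
translate([162, -546, 0]) stool();
translate([162, 816, 0]) stool();
translate([-530, 135, 0]) stool();
translate([142, 516, 777]) ladder();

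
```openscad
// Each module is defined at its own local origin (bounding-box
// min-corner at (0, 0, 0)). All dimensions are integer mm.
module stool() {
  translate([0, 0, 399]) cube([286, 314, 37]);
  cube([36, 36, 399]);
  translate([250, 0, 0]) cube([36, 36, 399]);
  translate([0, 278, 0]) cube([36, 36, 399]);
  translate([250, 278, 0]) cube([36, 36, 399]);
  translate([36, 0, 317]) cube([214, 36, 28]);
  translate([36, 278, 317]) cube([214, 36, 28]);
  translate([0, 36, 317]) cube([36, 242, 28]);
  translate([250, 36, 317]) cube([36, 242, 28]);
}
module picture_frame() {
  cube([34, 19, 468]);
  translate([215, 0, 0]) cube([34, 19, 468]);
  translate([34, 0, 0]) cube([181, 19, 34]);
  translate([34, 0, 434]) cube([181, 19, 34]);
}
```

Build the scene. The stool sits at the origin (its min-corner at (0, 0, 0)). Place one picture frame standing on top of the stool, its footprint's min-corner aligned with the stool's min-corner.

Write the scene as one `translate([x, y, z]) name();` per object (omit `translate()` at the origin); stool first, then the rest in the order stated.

stool();
translate([0, 0, 436]) picture_frame();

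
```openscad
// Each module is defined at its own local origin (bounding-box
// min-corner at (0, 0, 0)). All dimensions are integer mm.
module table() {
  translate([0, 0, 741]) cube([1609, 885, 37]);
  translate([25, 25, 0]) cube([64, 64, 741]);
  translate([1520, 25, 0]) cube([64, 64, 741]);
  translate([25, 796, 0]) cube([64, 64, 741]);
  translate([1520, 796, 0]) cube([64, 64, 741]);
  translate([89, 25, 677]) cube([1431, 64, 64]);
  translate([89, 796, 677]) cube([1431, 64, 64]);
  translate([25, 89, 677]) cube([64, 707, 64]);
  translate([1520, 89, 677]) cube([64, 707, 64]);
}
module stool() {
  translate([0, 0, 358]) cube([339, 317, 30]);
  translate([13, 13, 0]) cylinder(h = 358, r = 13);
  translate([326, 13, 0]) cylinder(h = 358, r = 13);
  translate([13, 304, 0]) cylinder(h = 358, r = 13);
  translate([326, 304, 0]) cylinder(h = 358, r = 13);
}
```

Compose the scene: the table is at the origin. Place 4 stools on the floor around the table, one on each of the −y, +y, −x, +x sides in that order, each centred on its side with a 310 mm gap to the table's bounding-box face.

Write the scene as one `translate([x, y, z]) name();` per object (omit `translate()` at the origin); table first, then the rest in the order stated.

table();
translate([635, -627, 0]) stool();
translate([635, 1195, 0]) stool();
translate([-649, 284, 0]) stool();
translate([1919, 284, 0]) stool();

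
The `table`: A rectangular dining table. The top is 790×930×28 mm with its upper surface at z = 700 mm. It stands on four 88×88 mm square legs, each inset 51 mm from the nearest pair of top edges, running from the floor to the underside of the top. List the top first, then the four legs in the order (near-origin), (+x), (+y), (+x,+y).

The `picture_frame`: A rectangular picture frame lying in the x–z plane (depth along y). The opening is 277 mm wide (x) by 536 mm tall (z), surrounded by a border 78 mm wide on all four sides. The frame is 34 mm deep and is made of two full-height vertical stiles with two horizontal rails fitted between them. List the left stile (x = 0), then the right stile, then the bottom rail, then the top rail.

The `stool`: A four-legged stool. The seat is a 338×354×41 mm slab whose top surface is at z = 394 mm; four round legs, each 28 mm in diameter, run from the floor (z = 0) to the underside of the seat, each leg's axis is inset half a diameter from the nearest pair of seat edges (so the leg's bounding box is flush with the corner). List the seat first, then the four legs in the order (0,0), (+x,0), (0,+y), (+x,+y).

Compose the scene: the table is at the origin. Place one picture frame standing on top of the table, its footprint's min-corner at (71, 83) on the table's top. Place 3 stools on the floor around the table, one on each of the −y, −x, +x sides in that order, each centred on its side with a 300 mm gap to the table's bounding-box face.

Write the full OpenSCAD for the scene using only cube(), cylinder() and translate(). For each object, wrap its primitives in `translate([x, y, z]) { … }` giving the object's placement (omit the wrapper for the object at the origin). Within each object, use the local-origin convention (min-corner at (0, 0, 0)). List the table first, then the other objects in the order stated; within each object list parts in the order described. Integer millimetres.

translate([0, 0, 672]) cube([790, 930, 28]);
translate([51, 51, 0]) cube([88, 88, 672]);
translate([651, 51, 0]) cube([88, 88, 672]);
translate([51, 791, 0]) cube([88, 88, 672]);
translate([651, 791, 0]) cube([88, 88, 672]);
translate([71, 83, 700]) {
  cube([78, 34, 692]);
  translate([355, 0, 0]) cube([78, 34, 692]);
  translate([78, 0, 0]) cube([277, 34, 78]);
  translate([78, 0, 614]) cube([277, 34, 78]);
}
translate([226, -654, 0]) {
  translate([0, 0, 353]) cube([338, 354, 41]);
  translate([14, 14, 0]) cylinder(h = 353, r = 14);
  translate([324, 14, 0]) cylinder(h = 353, r = 14);
  translate([14, 340, 0]) cylinder(h = 353, r = 14);
  translate([324, 340, 0]) cylinder(h = 353, r = 14);
}
translate([-638, 288, 0]) {
  translate([0, 0, 353]) cube([338, 354, 41]);
  translate([14, 14, 0]) cylinder(h = 353, r = 14);
  translate([324, 14, 0]) cylinder(h = 353, r = 14);
  translate([14, 340, 0]) cylinder(h = 353, r = 14);
  translate([324, 340, 0]) cylinder(h = 353, r = 14);
}
translate([1090, 288, 0]) {
  translate([0, 0, 353]) cube([338, 354, 41]);
  translate([14, 14, 0]) cylinder(h = 353, r = 14);
  translate([324, 14, 0]) cylinder(h = 353, r = 14);
  translate([14, 340, 0]) cylinder(h = 353, r = 14);
  translate([324, 340, 0]) cylinder(h = 353, r = 14);
}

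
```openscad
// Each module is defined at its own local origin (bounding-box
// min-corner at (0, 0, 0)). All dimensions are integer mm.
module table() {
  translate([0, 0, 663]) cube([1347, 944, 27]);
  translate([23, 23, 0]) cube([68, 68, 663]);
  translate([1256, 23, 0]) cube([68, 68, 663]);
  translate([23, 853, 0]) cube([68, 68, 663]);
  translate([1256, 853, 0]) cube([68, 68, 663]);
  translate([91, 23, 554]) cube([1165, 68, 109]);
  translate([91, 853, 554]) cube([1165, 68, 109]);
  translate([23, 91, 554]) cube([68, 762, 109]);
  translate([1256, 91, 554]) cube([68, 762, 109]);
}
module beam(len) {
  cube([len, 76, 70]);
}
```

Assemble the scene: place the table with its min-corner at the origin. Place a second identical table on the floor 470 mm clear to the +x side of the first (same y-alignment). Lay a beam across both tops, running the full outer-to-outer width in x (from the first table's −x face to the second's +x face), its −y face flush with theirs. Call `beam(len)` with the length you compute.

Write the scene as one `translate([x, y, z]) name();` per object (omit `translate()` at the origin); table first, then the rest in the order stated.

table();
translate([1817, 0, 0]) table();
translate([0, 0, 690]) beam(3164);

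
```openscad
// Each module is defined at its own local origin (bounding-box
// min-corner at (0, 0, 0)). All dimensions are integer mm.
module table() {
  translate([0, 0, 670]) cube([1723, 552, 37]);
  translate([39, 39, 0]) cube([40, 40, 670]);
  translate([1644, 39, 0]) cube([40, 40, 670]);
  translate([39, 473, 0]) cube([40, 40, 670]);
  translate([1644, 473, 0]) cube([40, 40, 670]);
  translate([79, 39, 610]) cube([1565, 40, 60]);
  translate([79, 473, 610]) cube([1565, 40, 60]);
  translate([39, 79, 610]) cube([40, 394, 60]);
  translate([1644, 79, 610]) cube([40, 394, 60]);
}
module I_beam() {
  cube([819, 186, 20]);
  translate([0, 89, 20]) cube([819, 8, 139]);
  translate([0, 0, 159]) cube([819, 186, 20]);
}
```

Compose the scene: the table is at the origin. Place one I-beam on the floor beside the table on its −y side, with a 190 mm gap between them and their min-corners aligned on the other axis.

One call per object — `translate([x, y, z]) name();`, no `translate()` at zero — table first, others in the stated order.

table();
translate([0, -376, 0]) I_beam();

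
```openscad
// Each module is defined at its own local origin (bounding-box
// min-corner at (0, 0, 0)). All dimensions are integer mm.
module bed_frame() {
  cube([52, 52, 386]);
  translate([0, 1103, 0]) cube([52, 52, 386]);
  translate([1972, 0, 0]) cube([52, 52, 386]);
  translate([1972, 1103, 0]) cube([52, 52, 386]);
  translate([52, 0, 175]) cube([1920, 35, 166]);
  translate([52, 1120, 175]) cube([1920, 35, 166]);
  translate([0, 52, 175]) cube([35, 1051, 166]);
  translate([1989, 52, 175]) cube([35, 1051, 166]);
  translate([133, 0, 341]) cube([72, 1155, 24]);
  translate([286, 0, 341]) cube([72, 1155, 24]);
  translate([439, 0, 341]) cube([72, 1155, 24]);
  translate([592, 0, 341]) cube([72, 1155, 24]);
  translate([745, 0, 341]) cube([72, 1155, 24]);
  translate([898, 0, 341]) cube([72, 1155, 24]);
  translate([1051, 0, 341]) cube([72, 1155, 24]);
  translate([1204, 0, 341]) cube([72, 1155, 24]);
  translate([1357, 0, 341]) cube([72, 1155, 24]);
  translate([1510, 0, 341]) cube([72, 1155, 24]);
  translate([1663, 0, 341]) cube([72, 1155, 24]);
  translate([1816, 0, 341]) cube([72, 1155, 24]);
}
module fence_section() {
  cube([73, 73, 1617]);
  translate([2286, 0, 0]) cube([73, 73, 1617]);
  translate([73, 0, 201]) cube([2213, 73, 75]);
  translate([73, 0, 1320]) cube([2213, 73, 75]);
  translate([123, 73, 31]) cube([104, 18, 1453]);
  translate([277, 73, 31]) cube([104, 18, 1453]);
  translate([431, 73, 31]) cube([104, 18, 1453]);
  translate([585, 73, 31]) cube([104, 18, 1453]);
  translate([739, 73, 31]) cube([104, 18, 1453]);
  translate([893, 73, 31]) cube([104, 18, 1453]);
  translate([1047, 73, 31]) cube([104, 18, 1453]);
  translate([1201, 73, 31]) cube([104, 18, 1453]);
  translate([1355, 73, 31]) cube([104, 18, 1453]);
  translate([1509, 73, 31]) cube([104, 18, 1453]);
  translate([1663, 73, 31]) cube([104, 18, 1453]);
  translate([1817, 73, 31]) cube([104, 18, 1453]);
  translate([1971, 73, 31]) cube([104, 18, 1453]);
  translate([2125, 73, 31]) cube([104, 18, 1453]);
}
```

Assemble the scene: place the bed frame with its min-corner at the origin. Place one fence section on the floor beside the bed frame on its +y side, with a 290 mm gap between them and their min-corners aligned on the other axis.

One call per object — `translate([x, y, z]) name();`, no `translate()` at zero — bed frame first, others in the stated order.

bed_frame();
translate([0, 1445, 0]) fence_section();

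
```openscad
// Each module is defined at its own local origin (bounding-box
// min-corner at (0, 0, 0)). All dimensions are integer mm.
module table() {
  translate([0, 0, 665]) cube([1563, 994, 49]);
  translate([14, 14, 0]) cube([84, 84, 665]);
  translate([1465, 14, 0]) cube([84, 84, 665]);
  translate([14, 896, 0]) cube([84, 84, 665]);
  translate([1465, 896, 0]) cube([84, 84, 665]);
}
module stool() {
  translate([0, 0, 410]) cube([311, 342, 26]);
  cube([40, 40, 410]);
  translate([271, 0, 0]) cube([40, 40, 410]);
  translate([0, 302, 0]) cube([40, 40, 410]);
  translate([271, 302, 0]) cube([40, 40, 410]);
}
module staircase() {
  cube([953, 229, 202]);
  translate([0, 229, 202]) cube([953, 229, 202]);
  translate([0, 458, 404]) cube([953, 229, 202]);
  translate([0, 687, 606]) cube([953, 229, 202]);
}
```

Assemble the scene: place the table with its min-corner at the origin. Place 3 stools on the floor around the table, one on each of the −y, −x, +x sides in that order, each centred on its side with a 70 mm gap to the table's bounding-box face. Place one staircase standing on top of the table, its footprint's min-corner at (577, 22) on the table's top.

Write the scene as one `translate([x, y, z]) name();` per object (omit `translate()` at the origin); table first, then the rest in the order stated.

table();
translate([626, -412, 0]) stool();
translate([-381, 326, 0]) stool();
translate([1633, 326, 0]) stool();
translate([577, 22, 714]) staircase();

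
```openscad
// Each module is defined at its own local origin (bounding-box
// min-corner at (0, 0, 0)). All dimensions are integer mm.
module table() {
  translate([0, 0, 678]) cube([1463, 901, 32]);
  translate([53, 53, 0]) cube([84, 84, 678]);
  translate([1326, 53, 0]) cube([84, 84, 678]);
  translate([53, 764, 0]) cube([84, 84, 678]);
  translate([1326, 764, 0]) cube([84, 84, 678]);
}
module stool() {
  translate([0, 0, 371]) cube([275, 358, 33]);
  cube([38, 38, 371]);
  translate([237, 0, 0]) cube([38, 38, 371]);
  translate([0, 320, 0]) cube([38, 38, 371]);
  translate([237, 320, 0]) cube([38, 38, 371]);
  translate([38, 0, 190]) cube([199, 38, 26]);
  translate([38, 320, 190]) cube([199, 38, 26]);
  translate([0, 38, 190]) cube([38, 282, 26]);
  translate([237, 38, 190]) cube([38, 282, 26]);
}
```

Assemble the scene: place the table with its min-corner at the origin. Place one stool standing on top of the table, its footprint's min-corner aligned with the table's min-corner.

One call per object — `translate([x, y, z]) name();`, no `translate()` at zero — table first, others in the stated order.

table();
translate([0, 0, 710]) stool();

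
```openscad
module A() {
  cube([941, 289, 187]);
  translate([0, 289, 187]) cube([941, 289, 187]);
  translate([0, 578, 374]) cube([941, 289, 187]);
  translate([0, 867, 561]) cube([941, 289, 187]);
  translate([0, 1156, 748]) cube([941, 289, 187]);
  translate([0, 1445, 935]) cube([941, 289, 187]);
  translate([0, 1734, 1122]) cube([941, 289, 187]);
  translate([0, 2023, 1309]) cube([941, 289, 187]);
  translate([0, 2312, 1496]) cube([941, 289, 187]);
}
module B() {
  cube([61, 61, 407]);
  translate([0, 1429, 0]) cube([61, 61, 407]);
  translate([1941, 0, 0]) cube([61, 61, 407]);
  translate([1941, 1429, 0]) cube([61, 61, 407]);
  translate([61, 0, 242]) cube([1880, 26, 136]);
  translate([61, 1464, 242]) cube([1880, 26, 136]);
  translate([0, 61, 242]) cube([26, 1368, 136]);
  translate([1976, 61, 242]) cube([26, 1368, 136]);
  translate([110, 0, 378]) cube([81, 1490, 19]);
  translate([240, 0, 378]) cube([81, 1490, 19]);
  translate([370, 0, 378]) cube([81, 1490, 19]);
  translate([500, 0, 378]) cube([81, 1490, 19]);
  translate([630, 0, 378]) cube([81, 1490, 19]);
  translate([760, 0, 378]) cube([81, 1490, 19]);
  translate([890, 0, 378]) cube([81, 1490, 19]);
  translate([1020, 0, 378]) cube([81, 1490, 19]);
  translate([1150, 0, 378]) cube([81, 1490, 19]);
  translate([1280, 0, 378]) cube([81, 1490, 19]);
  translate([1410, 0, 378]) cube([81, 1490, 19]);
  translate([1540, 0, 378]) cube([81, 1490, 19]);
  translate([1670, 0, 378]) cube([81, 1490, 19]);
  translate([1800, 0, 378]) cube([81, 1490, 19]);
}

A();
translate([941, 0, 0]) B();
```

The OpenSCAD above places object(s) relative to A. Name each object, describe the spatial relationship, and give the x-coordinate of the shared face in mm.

The staircase's +x face and the bed frame's −x face are both at x = 941 mm.

A is a staircase. B is a bed frame. The bed frame is against the staircase's +x side, with their −y faces flush. The x-coordinate of the shared face is 941 mm.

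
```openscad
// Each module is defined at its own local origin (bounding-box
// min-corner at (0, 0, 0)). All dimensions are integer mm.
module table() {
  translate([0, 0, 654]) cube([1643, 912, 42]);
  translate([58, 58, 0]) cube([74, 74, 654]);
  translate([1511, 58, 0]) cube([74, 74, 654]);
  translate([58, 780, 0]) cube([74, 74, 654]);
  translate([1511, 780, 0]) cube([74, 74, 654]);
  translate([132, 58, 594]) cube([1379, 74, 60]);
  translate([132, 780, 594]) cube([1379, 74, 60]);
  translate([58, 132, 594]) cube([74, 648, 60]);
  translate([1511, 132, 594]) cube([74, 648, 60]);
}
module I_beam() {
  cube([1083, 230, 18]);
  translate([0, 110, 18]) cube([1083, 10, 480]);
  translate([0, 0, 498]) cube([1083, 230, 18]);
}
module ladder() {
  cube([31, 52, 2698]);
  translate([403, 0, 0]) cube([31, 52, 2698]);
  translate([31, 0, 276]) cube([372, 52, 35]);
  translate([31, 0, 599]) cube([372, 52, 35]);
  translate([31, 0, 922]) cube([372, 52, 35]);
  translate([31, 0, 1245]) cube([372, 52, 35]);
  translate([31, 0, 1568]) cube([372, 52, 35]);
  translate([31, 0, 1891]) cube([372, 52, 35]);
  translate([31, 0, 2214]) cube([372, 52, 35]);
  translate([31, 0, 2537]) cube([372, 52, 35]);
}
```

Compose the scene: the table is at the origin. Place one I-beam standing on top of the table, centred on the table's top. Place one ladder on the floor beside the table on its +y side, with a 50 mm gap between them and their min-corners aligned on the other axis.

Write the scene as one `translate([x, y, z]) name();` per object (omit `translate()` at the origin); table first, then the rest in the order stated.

table();
translate([280, 341, 696]) I_beam();
translate([0, 962, 0]) ladder();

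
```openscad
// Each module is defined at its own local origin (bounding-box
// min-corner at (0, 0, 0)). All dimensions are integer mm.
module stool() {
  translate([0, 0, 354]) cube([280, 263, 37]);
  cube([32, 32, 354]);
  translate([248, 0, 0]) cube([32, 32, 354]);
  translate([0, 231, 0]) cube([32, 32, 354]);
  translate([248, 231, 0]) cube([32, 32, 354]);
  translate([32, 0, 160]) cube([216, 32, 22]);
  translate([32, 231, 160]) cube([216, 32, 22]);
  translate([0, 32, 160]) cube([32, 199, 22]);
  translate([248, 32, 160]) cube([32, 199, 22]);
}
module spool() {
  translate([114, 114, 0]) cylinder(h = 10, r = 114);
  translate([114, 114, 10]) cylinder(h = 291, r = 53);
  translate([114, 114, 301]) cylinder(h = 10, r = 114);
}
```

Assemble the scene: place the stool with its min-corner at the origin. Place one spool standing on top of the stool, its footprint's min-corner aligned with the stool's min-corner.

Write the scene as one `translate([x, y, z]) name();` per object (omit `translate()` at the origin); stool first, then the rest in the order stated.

stool();
translate([0, 0, 391]) spool();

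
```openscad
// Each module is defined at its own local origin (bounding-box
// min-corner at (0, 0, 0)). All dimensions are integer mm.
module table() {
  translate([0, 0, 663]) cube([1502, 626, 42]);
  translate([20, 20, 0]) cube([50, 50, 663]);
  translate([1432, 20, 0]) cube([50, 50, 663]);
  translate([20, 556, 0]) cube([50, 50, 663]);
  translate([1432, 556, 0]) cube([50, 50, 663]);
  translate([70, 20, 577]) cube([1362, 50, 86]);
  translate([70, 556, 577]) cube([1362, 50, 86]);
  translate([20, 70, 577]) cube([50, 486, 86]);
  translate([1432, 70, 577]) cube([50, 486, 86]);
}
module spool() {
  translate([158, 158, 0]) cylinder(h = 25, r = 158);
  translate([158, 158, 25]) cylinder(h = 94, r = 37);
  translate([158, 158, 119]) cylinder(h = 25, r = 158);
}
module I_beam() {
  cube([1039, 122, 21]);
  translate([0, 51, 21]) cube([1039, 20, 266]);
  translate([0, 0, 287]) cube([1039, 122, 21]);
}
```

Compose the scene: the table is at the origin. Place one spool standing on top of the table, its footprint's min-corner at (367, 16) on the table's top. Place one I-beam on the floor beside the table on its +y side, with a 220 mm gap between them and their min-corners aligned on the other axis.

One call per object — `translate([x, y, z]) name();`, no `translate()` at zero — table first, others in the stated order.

table();
translate([367, 16, 705]) spool();
translate([0, 846, 0]) I_beam();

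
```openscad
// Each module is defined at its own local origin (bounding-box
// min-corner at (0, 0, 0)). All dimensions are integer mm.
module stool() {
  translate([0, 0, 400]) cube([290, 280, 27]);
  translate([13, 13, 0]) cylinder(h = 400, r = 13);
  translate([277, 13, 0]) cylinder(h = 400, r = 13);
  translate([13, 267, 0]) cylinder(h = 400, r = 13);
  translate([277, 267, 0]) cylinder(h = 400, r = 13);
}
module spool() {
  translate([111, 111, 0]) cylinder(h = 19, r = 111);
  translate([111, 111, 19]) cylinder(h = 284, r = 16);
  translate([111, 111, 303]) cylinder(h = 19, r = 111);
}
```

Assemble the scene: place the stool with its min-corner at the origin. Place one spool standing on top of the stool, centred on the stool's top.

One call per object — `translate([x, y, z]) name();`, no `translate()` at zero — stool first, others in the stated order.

stool();
translate([34, 29, 427]) spool();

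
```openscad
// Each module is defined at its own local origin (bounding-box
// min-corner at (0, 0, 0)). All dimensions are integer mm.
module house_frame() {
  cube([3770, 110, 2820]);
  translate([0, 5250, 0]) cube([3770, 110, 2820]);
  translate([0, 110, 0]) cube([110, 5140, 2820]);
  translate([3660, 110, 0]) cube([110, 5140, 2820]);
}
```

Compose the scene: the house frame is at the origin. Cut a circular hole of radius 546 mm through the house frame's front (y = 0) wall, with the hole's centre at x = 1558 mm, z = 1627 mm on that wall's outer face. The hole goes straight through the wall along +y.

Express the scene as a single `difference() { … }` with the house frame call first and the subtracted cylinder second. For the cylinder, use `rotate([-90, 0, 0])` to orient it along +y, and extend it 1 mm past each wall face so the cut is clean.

difference() {
  house_frame();
  translate([1558, -1, 1627]) rotate([-90, 0, 0]) cylinder(h = 112, r = 546);
}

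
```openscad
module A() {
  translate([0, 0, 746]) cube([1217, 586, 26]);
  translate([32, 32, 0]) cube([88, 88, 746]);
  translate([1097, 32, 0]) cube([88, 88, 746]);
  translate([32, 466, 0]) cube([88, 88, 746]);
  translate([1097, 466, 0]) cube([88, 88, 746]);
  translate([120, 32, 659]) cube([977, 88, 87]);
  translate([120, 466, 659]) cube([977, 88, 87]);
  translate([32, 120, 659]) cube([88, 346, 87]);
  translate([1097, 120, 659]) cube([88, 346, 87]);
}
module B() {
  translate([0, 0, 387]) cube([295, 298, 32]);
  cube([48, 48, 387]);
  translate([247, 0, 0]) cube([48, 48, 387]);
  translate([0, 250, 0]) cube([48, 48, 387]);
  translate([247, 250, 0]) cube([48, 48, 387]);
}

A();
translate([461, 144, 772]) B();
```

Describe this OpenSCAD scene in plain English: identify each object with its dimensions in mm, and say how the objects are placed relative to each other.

A is a rectangular dining table. The top is 1217×586×26 mm with its upper surface at z = 772 mm. It stands on four 88×88 mm square legs, each inset 32 mm from the nearest pair of top edges, running from the floor to the underside of the top. Four apron rails, 88 mm thick and 87 mm tall, run between adjacent legs with their top edges flush with the underside of the top and their outer faces flush with the legs' outer faces.

B is a four-legged stool. The seat is 295×298 mm, 32 mm thick, top at z = 419 mm. It stands on four square legs, each 48×48 mm in cross-section, from z = 0 to the seat underside, each flush with a corner of the seat.

The stool is on top of the table, centred.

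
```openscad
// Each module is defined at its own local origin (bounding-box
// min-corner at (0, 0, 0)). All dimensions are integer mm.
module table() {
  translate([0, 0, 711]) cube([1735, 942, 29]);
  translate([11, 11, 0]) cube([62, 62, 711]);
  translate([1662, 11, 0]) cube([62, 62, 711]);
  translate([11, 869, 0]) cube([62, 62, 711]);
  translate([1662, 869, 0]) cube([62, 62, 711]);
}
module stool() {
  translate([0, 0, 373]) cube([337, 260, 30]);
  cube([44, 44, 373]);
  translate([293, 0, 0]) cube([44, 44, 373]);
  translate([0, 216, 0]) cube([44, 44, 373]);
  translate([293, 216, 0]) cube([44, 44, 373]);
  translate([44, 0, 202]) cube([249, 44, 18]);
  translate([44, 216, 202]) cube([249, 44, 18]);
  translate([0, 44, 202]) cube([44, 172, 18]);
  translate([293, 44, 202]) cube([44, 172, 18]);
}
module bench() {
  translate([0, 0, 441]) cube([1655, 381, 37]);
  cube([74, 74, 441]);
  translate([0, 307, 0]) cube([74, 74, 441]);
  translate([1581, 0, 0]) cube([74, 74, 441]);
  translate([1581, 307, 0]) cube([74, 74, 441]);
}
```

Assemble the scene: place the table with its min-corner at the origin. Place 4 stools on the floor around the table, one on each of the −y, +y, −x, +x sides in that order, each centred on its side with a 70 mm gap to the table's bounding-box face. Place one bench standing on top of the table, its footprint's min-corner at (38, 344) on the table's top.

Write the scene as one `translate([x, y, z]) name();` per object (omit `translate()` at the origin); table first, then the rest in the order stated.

table();
translate([699, -330, 0]) stool();
translate([699, 1012, 0]) stool();
translate([-407, 341, 0]) stool();
translate([1805, 341, 0]) stool();
translate([38, 344, 740]) bench();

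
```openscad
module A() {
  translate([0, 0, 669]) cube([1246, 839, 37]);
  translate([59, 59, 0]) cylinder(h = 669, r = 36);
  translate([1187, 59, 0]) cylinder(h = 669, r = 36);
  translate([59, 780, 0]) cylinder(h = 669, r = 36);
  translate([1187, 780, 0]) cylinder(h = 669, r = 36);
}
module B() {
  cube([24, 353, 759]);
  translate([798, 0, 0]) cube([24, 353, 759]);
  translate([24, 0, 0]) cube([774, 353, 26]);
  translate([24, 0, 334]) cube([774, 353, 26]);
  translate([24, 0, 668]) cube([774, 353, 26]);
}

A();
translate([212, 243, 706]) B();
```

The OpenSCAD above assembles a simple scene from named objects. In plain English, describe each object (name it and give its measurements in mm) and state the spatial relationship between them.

A is a table with a 1246×839 mm rectangular top, 37 mm thick, top surface at z = 706 mm, supported by four round legs of 72 mm diameter, each leg's bounding box inset 23 mm from the nearest pair of top edges, running from the floor.

B is an open bookshelf. Two side panels, each 24 mm thick, 353 mm deep and 759 mm tall, stand 822 mm apart (outside-to-outside). Between them sit 3 shelves, each 26 mm thick and 353 mm deep, spanning the full gap between the sides. The bottom shelf rests on the floor (its underside at z = 0) and the clear gap between one shelf's top and the next shelf's underside is 308 mm.

The bookshelf is on top of the table, centred.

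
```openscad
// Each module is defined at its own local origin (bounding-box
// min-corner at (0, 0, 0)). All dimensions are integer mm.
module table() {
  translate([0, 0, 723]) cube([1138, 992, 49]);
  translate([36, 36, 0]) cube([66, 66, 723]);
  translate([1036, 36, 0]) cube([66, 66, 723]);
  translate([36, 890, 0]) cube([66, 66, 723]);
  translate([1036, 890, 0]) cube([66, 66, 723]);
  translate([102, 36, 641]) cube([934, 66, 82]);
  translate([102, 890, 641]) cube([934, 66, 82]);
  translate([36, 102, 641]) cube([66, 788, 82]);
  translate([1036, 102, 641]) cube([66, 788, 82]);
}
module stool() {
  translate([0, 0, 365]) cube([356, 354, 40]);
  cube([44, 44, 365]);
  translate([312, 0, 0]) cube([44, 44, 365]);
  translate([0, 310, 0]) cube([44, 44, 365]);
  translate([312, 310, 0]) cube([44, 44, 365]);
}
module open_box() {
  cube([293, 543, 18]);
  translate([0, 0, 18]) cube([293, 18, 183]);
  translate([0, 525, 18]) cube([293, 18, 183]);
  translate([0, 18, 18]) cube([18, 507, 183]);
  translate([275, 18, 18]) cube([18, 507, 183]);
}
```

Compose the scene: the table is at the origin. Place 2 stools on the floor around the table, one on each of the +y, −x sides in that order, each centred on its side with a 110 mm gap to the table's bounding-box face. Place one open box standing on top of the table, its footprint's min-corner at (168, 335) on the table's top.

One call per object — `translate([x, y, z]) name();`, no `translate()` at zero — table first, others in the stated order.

table();
translate([391, 1102, 0]) stool();
translate([-466, 319, 0]) stool();
translate([168, 335, 772]) open_box();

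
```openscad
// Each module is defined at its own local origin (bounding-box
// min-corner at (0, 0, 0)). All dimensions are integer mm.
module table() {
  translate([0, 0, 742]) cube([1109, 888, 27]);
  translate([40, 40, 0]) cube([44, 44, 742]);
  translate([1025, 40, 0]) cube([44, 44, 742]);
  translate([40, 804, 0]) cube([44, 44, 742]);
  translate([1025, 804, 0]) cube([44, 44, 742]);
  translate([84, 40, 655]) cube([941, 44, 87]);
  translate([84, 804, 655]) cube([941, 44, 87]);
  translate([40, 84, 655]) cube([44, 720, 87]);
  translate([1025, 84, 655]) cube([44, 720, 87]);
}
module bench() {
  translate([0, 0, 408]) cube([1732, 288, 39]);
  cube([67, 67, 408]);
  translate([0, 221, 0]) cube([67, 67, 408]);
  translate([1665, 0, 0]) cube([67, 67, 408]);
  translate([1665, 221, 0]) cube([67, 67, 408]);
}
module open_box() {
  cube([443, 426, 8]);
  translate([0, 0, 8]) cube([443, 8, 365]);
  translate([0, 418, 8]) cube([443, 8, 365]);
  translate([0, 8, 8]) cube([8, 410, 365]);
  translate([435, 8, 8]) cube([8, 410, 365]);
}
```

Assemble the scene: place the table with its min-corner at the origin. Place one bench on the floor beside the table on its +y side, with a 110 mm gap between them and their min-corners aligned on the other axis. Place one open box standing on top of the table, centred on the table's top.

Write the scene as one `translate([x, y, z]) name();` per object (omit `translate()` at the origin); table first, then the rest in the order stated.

table();
translate([0, 998, 0]) bench();
translate([333, 231, 769]) open_box();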